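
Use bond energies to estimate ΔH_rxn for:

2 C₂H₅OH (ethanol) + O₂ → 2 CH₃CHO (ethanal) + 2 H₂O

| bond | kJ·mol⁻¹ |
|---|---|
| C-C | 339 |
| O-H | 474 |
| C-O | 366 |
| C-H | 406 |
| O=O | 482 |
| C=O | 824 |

Bonds broken (reactants):
  C-C: 2 × 339 = 678
  C-H: 10 × 406 = 4060
  C-O: 2 × 366 = 732
  O-H: 2 × 474 = 948
  O=O: 1 × 482 = 482
  Σ(broken) = 6900 kJ
Bonds formed (products):
  C-C: 2 × 339 = 678
  C-H: 8 × 406 = 3248
  C=O: 2 × 824 = 1648
  O-H: 4 × 474 = 1896
  Σ(formed) = 7470 kJ
ΔH = Σ(broken) − Σ(formed) = 6900 − 7470 = −570 kJ

ΔH ≈ −570 kJ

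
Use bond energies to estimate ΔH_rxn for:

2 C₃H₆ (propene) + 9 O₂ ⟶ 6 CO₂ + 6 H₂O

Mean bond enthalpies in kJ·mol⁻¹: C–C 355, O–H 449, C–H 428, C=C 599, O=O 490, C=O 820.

ΔH ≈ −3774 kJ

Bonds broken (reactants):
  C–C: 2 × 355 = 710
  C–H: 12 × 428 = 5136
  C=C: 2 × 599 = 1198
  O=O: 9 × 490 = 4410
  Σ(broken) = 11454 kJ
Bonds formed (products):
  C=O: 12 × 820 = 9840
  O–H: 12 × 449 = 5388
  Σ(formed) = 15228 kJ
ΔH = Σ(broken) − Σ(formed) = 11454 − 15228 = −3774 kJ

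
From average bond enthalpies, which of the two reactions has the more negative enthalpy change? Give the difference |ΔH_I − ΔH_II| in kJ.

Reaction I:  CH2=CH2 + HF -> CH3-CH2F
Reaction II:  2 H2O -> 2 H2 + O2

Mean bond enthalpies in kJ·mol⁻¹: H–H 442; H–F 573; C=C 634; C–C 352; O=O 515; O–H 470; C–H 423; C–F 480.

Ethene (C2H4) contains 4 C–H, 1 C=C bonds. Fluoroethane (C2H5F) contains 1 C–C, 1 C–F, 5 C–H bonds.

Reaction I:
  Bonds broken (reactants):
    C–H: 4 × 423 = 1692
    C=C: 1 × 634 = 634
    H–F: 1 × 573 = 573
    Σ(broken) = 2899 kJ
  Bonds formed (products):
    C–C: 1 × 352 = 352
    C–F: 1 × 480 = 480
    C–H: 5 × 423 = 2115
    Σ(formed) = 2947 kJ
  ΔH_I = 2899 − 2947 = −48 kJ
Reaction II:
  Bonds broken (reactants):
    O–H: 4 × 470 = 1880
    Σ(broken) = 1880 kJ
  Bonds formed (products):
    H–H: 2 × 442 = 884
    O=O: 1 × 515 = 515
    Σ(formed) = 1399 kJ
  ΔH_II = 1880 − 1399 = +481 kJ
ΔH_I − ΔH_II = −529 kJ, so reaction I has the more negative ΔH; |ΔH_I − ΔH_II| = 529 kJ.

Reaction I, by 529 kJ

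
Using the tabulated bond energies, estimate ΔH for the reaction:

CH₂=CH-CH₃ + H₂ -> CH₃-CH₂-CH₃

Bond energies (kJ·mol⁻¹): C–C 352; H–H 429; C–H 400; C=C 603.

ΔH ≈ −120 kJ

Bonds broken (reactants):
  C–C: 1 × 352 = 352
  C–H: 6 × 400 = 2400
  C=C: 1 × 603 = 603
  H–H: 1 × 429 = 429
  Σ(broken) = 3784 kJ
Bonds formed (products):
  C–C: 2 × 352 = 704
  C–H: 8 × 400 = 3200
  Σ(formed) = 3904 kJ
ΔH = Σ(broken) − Σ(formed) = 3784 − 3904 = −120 kJ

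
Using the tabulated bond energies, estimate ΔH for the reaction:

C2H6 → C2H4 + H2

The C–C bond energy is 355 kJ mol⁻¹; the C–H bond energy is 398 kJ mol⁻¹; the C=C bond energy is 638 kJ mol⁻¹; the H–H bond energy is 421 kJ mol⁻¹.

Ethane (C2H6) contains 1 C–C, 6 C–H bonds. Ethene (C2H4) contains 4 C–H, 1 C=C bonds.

ΔH ≈ +92 kJ

Bonds broken (reactants):
  C–C: 1 × 355 = 355
  C–H: 6 × 398 = 2388
  Σ(broken) = 2743 kJ
Bonds formed (products):
  C–H: 4 × 398 = 1592
  C=C: 1 × 638 = 638
  H–H: 1 × 421 = 421
  Σ(formed) = 2651 kJ
ΔH = Σ(broken) − Σ(formed) = 2743 − 2651 = +92 kJ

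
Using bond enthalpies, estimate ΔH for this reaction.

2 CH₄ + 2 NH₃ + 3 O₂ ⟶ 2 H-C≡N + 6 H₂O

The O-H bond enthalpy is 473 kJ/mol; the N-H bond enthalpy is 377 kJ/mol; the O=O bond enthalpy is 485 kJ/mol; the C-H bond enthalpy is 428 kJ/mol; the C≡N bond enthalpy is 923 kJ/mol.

Bonds broken (reactants):
  C-H: 8 × 428 = 3424
  N-H: 6 × 377 = 2262
  O=O: 3 × 485 = 1455
  Σ(broken) = 7141 kJ
Bonds formed (products):
  C≡N: 2 × 923 = 1846
  C-H: 2 × 428 = 856
  O-H: 12 × 473 = 5676
  Σ(formed) = 8378 kJ
ΔH = Σ(broken) − Σ(formed) = 7141 − 8378 = −1237 kJ

ΔH ≈ −1237 kJ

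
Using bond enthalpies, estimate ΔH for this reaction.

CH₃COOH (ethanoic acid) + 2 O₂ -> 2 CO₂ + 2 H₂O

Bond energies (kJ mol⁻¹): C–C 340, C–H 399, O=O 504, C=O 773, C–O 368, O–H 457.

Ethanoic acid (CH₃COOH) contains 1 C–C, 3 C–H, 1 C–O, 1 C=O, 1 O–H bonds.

ΔH ≈ −777 kJ

Bonds broken (reactants):
  C–C: 1 × 340 = 340
  C–H: 3 × 399 = 1197
  C–O: 1 × 368 = 368
  C=O: 1 × 773 = 773
  O–H: 1 × 457 = 457
  O=O: 2 × 504 = 1008
  Σ(broken) = 4143 kJ
Bonds formed (products):
  C=O: 4 × 773 = 3092
  O–H: 4 × 457 = 1828
  Σ(formed) = 4920 kJ
ΔH = Σ(broken) − Σ(formed) = 4143 − 4920 = −777 kJ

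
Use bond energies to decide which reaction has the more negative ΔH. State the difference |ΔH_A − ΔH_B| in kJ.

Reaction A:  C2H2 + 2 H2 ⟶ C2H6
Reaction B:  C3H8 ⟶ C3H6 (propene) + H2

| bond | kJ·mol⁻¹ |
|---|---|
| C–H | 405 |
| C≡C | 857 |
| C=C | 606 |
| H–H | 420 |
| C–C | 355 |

Reaction A, by 417 kJ

Reaction A:
  Bonds broken (reactants):
    C≡C: 1 × 857 = 857
    C–H: 2 × 405 = 810
    H–H: 2 × 420 = 840
    Σ(broken) = 2507 kJ
  Bonds formed (products):
    C–C: 1 × 355 = 355
    C–H: 6 × 405 = 2430
    Σ(formed) = 2785 kJ
  ΔH_A = 2507 − 2785 = −278 kJ
Reaction B:
  Bonds broken (reactants):
    C–C: 2 × 355 = 710
    C–H: 8 × 405 = 3240
    Σ(broken) = 3950 kJ
  Bonds formed (products):
    C–C: 1 × 355 = 355
    C–H: 6 × 405 = 2430
    C=C: 1 × 606 = 606
    H–H: 1 × 420 = 420
    Σ(formed) = 3811 kJ
  ΔH_B = 3950 − 3811 = +139 kJ
ΔH_A − ΔH_B = −417 kJ, so reaction A has the more negative ΔH; |ΔH_A − ΔH_B| = 417 kJ.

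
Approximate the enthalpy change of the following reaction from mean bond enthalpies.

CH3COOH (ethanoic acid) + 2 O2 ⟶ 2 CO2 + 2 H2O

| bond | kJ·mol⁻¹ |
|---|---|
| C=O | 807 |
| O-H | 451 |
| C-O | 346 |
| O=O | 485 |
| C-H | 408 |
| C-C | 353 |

Bonds broken (reactants):
  C-C: 1 × 353 = 353
  C-H: 3 × 408 = 1224
  C-O: 1 × 346 = 346
  C=O: 1 × 807 = 807
  O-H: 1 × 451 = 451
  O=O: 2 × 485 = 970
  Σ(broken) = 4151 kJ
Bonds formed (products):
  C=O: 4 × 807 = 3228
  O-H: 4 × 451 = 1804
  Σ(formed) = 5032 kJ
ΔH = Σ(broken) − Σ(formed) = 4151 − 5032 = −881 kJ

ΔH ≈ −881 kJ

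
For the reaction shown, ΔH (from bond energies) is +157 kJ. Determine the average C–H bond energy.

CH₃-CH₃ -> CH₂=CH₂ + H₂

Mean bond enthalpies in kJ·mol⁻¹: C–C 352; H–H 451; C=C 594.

D(C–H) ≈ 425 kJ/mol

Let D be the C–H bond energy.
Σ(broken) = 1×352 + 6×D = 352 + 6D
Σ(formed) = 4×D + 1×594 + 1×451 = 1045 + 4D
ΔH = Σ(broken) − Σ(formed) = (352 + 6D) − (1045 + 4D) = −693 + 2D
Setting this equal to +157 kJ gives 2D = 850, so D = 425 kJ/mol.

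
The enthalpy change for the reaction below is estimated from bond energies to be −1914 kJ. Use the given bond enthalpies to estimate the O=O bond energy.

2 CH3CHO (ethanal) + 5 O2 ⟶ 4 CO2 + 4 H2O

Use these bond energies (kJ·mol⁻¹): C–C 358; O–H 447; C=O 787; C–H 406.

Let D be the O=O bond energy.
Σ(broken) = 2×358 + 8×406 + 2×787 + 5×D = 5538 + 5D
Σ(formed) = 8×787 + 8×447 = 9872
ΔH = Σ(broken) − Σ(formed) = (5538 + 5D) − (9872) = −4334 + 5D
Setting this equal to −1914 kJ gives 5D = 2420, so D = 484 kJ/mol.

D(O=O) ≈ 484 kJ/mol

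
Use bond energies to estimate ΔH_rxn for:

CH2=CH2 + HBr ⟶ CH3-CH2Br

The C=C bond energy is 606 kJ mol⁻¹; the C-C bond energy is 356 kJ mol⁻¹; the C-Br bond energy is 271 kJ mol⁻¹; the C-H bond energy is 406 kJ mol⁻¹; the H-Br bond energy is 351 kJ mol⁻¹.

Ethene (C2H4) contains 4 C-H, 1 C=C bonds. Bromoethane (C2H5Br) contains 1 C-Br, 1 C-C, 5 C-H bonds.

Bonds broken (reactants):
  C-H: 4 × 406 = 1624
  C=C: 1 × 606 = 606
  H-Br: 1 × 351 = 351
  Σ(broken) = 2581 kJ
Bonds formed (products):
  C-Br: 1 × 271 = 271
  C-C: 1 × 356 = 356
  C-H: 5 × 406 = 2030
  Σ(formed) = 2657 kJ
ΔH = Σ(broken) − Σ(formed) = 2581 − 2657 = −76 kJ

ΔH ≈ −76 kJ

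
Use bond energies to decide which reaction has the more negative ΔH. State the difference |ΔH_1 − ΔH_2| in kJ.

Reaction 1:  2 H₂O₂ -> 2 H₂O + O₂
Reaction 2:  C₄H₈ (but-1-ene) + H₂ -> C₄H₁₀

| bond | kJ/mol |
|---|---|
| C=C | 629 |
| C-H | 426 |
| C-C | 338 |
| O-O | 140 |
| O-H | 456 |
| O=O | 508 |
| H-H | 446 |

Reaction 1, by 113 kJ

Reaction 1:
  Bonds broken (reactants):
    O-H: 4 × 456 = 1824
    O-O: 2 × 140 = 280
    Σ(broken) = 2104 kJ
  Bonds formed (products):
    O-H: 4 × 456 = 1824
    O=O: 1 × 508 = 508
    Σ(formed) = 2332 kJ
  ΔH_1 = 2104 − 2332 = −228 kJ
Reaction 2:
  Bonds broken (reactants):
    C-C: 2 × 338 = 676
    C-H: 8 × 426 = 3408
    C=C: 1 × 629 = 629
    H-H: 1 × 446 = 446
    Σ(broken) = 5159 kJ
  Bonds formed (products):
    C-C: 3 × 338 = 1014
    C-H: 10 × 426 = 4260
    Σ(formed) = 5274 kJ
  ΔH_2 = 5159 − 5274 = −115 kJ
ΔH_1 − ΔH_2 = −113 kJ, so reaction 1 has the more negative ΔH; |ΔH_1 − ΔH_2| = 113 kJ.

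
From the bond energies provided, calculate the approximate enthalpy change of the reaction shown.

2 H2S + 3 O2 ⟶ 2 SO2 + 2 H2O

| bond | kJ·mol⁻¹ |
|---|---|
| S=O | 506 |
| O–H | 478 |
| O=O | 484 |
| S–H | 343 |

ΔH ≈ −1112 kJ

Bonds broken (reactants):
  O=O: 3 × 484 = 1452
  S–H: 4 × 343 = 1372
  Σ(broken) = 2824 kJ
Bonds formed (products):
  O–H: 4 × 478 = 1912
  S=O: 4 × 506 = 2024
  Σ(formed) = 3936 kJ
ΔH = Σ(broken) − Σ(formed) = 2824 − 3936 = −1112 kJ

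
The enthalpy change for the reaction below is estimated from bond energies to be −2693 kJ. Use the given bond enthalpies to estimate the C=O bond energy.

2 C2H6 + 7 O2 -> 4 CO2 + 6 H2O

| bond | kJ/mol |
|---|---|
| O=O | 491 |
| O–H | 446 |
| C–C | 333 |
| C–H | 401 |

Let D be the C=O bond energy.
Σ(broken) = 2×333 + 12×401 + 7×491 = 8915
Σ(formed) = 8×D + 12×446 = 5352 + 8D
ΔH = Σ(broken) − Σ(formed) = (8915) − (5352 + 8D) = +3563 − 8D
Setting this equal to −2693 kJ gives 8D = 6256, so D = 782 kJ/mol.

D(C=O) ≈ 782 kJ/mol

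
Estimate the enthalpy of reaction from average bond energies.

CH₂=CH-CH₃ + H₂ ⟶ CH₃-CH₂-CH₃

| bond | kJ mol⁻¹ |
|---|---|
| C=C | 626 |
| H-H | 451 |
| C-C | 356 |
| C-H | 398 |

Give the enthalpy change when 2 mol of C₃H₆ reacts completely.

ΔH = −150 kJ

Bonds broken (reactants):
  C-C: 1 × 356 = 356
  C-H: 6 × 398 = 2388
  C=C: 1 × 626 = 626
  H-H: 1 × 451 = 451
  Σ(broken) = 3821 kJ
Bonds formed (products):
  C-C: 2 × 356 = 712
  C-H: 8 × 398 = 3184
  Σ(formed) = 3896 kJ
ΔH = Σ(broken) − Σ(formed) = 3821 − 3896 = −75 kJ
For 2× the reaction as written: 2 × (−75) = −150 kJ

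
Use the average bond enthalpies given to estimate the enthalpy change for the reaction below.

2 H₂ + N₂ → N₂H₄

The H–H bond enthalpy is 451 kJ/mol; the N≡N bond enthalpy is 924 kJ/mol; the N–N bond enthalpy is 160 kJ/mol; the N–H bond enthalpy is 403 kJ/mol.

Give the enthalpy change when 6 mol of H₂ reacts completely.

Bonds broken (reactants):
  H–H: 2 × 451 = 902
  N≡N: 1 × 924 = 924
  Σ(broken) = 1826 kJ
Bonds formed (products):
  N–H: 4 × 403 = 1612
  N–N: 1 × 160 = 160
  Σ(formed) = 1772 kJ
ΔH = Σ(broken) − Σ(formed) = 1826 − 1772 = +54 kJ
For 3× the reaction as written: 3 × (+54) = +162 kJ

ΔH = +162 kJ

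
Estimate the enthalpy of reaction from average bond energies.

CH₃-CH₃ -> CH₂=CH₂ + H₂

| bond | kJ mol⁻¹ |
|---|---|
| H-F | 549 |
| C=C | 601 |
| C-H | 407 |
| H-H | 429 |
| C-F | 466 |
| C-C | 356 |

Bonds broken (reactants):
  C-C: 1 × 356 = 356
  C-H: 6 × 407 = 2442
  Σ(broken) = 2798 kJ
Bonds formed (products):
  C-H: 4 × 407 = 1628
  C=C: 1 × 601 = 601
  H-H: 1 × 429 = 429
  Σ(formed) = 2658 kJ
ΔH = Σ(broken) − Σ(formed) = 2798 − 2658 = +140 kJ

ΔH ≈ +140 kJ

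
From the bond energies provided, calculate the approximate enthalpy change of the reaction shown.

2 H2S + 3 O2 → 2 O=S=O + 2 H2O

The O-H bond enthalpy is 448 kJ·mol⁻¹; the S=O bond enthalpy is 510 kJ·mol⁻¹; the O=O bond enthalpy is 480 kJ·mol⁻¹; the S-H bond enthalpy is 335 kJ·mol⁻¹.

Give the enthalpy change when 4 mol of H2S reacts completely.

ΔH = −2104 kJ

Bonds broken (reactants):
  O=O: 3 × 480 = 1440
  S-H: 4 × 335 = 1340
  Σ(broken) = 2780 kJ
Bonds formed (products):
  O-H: 4 × 448 = 1792
  S=O: 4 × 510 = 2040
  Σ(formed) = 3832 kJ
ΔH = Σ(broken) − Σ(formed) = 2780 − 3832 = −1052 kJ
For 2× the reaction as written: 2 × (−1052) = −2104 kJ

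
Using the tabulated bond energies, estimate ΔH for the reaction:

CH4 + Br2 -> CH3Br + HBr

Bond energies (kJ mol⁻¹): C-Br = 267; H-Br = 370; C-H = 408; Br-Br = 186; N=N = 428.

Bonds broken (reactants):
  Br-Br: 1 × 186 = 186
  C-H: 4 × 408 = 1632
  Σ(broken) = 1818 kJ
Bonds formed (products):
  C-Br: 1 × 267 = 267
  C-H: 3 × 408 = 1224
  H-Br: 1 × 370 = 370
  Σ(formed) = 1861 kJ
ΔH = Σ(broken) − Σ(formed) = 1818 − 1861 = −43 kJ

ΔH ≈ −43 kJ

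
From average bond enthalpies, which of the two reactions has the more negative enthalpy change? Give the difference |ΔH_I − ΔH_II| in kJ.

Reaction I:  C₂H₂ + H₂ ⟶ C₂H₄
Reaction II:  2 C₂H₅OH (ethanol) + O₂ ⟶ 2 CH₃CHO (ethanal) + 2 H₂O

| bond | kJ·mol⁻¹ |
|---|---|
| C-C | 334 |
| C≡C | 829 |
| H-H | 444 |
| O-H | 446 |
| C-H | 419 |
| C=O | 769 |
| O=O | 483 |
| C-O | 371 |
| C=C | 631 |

Reaction I:
  Bonds broken (reactants):
    C≡C: 1 × 829 = 829
    C-H: 2 × 419 = 838
    H-H: 1 × 444 = 444
    Σ(broken) = 2111 kJ
  Bonds formed (products):
    C-H: 4 × 419 = 1676
    C=C: 1 × 631 = 631
    Σ(formed) = 2307 kJ
  ΔH_I = 2111 − 2307 = −196 kJ
Reaction II:
  Bonds broken (reactants):
    C-C: 2 × 334 = 668
    C-H: 10 × 419 = 4190
    C-O: 2 × 371 = 742
    O-H: 2 × 446 = 892
    O=O: 1 × 483 = 483
    Σ(broken) = 6975 kJ
  Bonds formed (products):
    C-C: 2 × 334 = 668
    C-H: 8 × 419 = 3352
    C=O: 2 × 769 = 1538
    O-H: 4 × 446 = 1784
    Σ(formed) = 7342 kJ
  ΔH_II = 6975 − 7342 = −367 kJ
ΔH_I − ΔH_II = +171 kJ, so reaction II has the more negative ΔH; |ΔH_I − ΔH_II| = 171 kJ.

Reaction II, by 171 kJ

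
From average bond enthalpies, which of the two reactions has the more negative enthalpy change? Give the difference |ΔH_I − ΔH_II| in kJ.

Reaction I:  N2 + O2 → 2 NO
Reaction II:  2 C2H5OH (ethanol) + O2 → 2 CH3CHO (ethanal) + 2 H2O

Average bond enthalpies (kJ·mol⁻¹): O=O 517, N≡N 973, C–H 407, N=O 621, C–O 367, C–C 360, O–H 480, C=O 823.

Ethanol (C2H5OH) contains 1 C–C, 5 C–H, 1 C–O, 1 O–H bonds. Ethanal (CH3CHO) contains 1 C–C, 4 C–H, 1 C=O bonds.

Reaction I:
  Bonds broken (reactants):
    N≡N: 1 × 973 = 973
    O=O: 1 × 517 = 517
    Σ(broken) = 1490 kJ
  Bonds formed (products):
    N=O: 2 × 621 = 1242
    Σ(formed) = 1242 kJ
  ΔH_I = 1490 − 1242 = +248 kJ
Reaction II:
  Bonds broken (reactants):
    C–C: 2 × 360 = 720
    C–H: 10 × 407 = 4070
    C–O: 2 × 367 = 734
    O–H: 2 × 480 = 960
    O=O: 1 × 517 = 517
    Σ(broken) = 7001 kJ
  Bonds formed (products):
    C–C: 2 × 360 = 720
    C–H: 8 × 407 = 3256
    C=O: 2 × 823 = 1646
    O–H: 4 × 480 = 1920
    Σ(formed) = 7542 kJ
  ΔH_II = 7001 − 7542 = −541 kJ
ΔH_I − ΔH_II = +789 kJ, so reaction II has the more negative ΔH; |ΔH_I − ΔH_II| = 789 kJ.

Reaction II, by 789 kJ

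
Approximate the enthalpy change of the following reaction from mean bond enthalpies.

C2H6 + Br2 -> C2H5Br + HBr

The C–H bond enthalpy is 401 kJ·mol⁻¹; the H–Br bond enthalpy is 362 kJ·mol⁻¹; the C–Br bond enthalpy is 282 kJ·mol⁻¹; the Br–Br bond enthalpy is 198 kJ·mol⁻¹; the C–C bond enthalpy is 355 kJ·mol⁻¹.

ΔH ≈ −45 kJ

Bonds broken (reactants):
  Br–Br: 1 × 198 = 198
  C–C: 1 × 355 = 355
  C–H: 6 × 401 = 2406
  Σ(broken) = 2959 kJ
Bonds formed (products):
  C–Br: 1 × 282 = 282
  C–C: 1 × 355 = 355
  C–H: 5 × 401 = 2005
  H–Br: 1 × 362 = 362
  Σ(formed) = 3004 kJ
ΔH = Σ(broken) − Σ(formed) = 2959 − 3004 = −45 kJ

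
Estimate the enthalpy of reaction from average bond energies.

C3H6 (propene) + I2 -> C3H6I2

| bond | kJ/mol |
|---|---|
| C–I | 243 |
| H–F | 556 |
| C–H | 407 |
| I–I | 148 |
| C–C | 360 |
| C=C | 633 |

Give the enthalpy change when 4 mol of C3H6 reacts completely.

Bonds broken (reactants):
  C–C: 1 × 360 = 360
  C–H: 6 × 407 = 2442
  C=C: 1 × 633 = 633
  I–I: 1 × 148 = 148
  Σ(broken) = 3583 kJ
Bonds formed (products):
  C–C: 2 × 360 = 720
  C–H: 6 × 407 = 2442
  C–I: 2 × 243 = 486
  Σ(formed) = 3648 kJ
ΔH = Σ(broken) − Σ(formed) = 3583 − 3648 = −65 kJ
For 4× the reaction as written: 4 × (−65) = −260 kJ

ΔH = −260 kJ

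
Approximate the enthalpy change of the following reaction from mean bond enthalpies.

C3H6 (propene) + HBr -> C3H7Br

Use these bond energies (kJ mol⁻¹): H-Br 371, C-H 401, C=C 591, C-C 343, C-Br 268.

ΔH ≈ −50 kJ

Bonds broken (reactants):
  C-C: 1 × 343 = 343
  C-H: 6 × 401 = 2406
  C=C: 1 × 591 = 591
  H-Br: 1 × 371 = 371
  Σ(broken) = 3711 kJ
Bonds formed (products):
  C-Br: 1 × 268 = 268
  C-C: 2 × 343 = 686
  C-H: 7 × 401 = 2807
  Σ(formed) = 3761 kJ
ΔH = Σ(broken) − Σ(formed) = 3711 − 3761 = −50 kJ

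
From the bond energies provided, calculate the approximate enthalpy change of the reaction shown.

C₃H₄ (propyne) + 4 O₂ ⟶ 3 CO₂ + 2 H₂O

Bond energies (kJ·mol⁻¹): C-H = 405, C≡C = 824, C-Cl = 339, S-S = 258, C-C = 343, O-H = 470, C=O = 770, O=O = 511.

Bonds broken (reactants):
  C≡C: 1 × 824 = 824
  C-C: 1 × 343 = 343
  C-H: 4 × 405 = 1620
  O=O: 4 × 511 = 2044
  Σ(broken) = 4831 kJ
Bonds formed (products):
  C=O: 6 × 770 = 4620
  O-H: 4 × 470 = 1880
  Σ(formed) = 6500 kJ
ΔH = Σ(broken) − Σ(formed) = 4831 − 6500 = −1669 kJ

ΔH ≈ −1669 kJ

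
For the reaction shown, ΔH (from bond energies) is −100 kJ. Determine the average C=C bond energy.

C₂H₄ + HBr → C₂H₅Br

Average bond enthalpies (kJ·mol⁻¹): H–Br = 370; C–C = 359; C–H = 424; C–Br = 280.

D(C=C) ≈ 593 kJ/mol

Let D be the C=C bond energy.
Σ(broken) = 4×424 + 1×D + 1×370 = 2066 + D
Σ(formed) = 1×280 + 1×359 + 5×424 = 2759
ΔH = Σ(broken) − Σ(formed) = (2066 + D) − (2759) = −693 + D
Setting this equal to −100 kJ gives D = 593 kJ/mol.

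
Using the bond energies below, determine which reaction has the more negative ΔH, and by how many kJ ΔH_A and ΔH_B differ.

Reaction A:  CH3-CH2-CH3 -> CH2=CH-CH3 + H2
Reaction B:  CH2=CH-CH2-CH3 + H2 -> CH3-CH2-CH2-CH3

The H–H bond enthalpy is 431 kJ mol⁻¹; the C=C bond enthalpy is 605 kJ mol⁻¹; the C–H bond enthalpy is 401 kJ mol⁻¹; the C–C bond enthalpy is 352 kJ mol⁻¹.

Reaction A:
  Bonds broken (reactants):
    C–C: 2 × 352 = 704
    C–H: 8 × 401 = 3208
    Σ(broken) = 3912 kJ
  Bonds formed (products):
    C–C: 1 × 352 = 352
    C–H: 6 × 401 = 2406
    C=C: 1 × 605 = 605
    H–H: 1 × 431 = 431
    Σ(formed) = 3794 kJ
  ΔH_A = 3912 − 3794 = +118 kJ
Reaction B:
  Bonds broken (reactants):
    C–C: 2 × 352 = 704
    C–H: 8 × 401 = 3208
    C=C: 1 × 605 = 605
    H–H: 1 × 431 = 431
    Σ(broken) = 4948 kJ
  Bonds formed (products):
    C–C: 3 × 352 = 1056
    C–H: 10 × 401 = 4010
    Σ(formed) = 5066 kJ
  ΔH_B = 4948 − 5066 = −118 kJ
ΔH_A − ΔH_B = +236 kJ, so reaction B has the more negative ΔH; |ΔH_A − ΔH_B| = 236 kJ.

Reaction B, by 236 kJ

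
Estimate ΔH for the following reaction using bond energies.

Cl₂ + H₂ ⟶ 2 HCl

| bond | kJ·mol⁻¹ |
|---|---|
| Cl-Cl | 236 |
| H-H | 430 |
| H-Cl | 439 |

Bonds broken (reactants):
  Cl-Cl: 1 × 236 = 236
  H-H: 1 × 430 = 430
  Σ(broken) = 666 kJ
Bonds formed (products):
  H-Cl: 2 × 439 = 878
  Σ(formed) = 878 kJ
ΔH = Σ(broken) − Σ(formed) = 666 − 878 = −212 kJ

ΔH ≈ −212 kJ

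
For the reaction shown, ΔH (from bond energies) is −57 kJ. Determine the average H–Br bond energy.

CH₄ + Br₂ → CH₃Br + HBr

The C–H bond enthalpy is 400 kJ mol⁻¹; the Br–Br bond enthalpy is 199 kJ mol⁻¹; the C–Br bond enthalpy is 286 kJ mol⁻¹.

D(H–Br) ≈ 370 kJ/mol

Let D be the H–Br bond energy.
Σ(broken) = 1×199 + 4×400 = 1799
Σ(formed) = 1×286 + 3×400 + 1×D = 1486 + D
ΔH = Σ(broken) − Σ(formed) = (1799) − (1486 + D) = +313 − D
Setting this equal to −57 kJ gives D = 370 kJ/mol.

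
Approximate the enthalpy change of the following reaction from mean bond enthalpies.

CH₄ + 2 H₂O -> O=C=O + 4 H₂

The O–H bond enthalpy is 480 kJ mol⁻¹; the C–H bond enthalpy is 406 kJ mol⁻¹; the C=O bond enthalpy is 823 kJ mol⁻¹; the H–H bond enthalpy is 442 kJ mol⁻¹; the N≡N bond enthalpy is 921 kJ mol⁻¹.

Bonds broken (reactants):
  C–H: 4 × 406 = 1624
  O–H: 4 × 480 = 1920
  Σ(broken) = 3544 kJ
Bonds formed (products):
  C=O: 2 × 823 = 1646
  H–H: 4 × 442 = 1768
  Σ(formed) = 3414 kJ
ΔH = Σ(broken) − Σ(formed) = 3544 − 3414 = +130 kJ

ΔH ≈ +130 kJ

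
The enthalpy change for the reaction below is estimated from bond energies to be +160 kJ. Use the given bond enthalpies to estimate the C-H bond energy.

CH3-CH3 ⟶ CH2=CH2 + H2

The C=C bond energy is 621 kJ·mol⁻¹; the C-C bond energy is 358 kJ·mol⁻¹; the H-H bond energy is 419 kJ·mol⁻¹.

Let D be the C-H bond energy.
Σ(broken) = 1×358 + 6×D = 358 + 6D
Σ(formed) = 4×D + 1×621 + 1×419 = 1040 + 4D
ΔH = Σ(broken) − Σ(formed) = (358 + 6D) − (1040 + 4D) = −682 + 2D
Setting this equal to +160 kJ gives 2D = 842, so D = 421 kJ/mol.

D(C-H) ≈ 421 kJ/mol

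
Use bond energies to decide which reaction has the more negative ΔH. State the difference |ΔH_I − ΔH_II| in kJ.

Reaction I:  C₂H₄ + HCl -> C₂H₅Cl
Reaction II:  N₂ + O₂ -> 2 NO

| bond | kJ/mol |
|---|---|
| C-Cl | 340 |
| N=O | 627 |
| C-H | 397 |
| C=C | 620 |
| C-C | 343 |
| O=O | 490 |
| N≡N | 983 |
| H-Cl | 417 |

Reaction I, by 262 kJ

Reaction I:
  Bonds broken (reactants):
    C-H: 4 × 397 = 1588
    C=C: 1 × 620 = 620
    H-Cl: 1 × 417 = 417
    Σ(broken) = 2625 kJ
  Bonds formed (products):
    C-C: 1 × 343 = 343
    C-Cl: 1 × 340 = 340
    C-H: 5 × 397 = 1985
    Σ(formed) = 2668 kJ
  ΔH_I = 2625 − 2668 = −43 kJ
Reaction II:
  Bonds broken (reactants):
    N≡N: 1 × 983 = 983
    O=O: 1 × 490 = 490
    Σ(broken) = 1473 kJ
  Bonds formed (products):
    N=O: 2 × 627 = 1254
    Σ(formed) = 1254 kJ
  ΔH_II = 1473 − 1254 = +219 kJ
ΔH_I − ΔH_II = −262 kJ, so reaction I has the more negative ΔH; |ΔH_I − ΔH_II| = 262 kJ.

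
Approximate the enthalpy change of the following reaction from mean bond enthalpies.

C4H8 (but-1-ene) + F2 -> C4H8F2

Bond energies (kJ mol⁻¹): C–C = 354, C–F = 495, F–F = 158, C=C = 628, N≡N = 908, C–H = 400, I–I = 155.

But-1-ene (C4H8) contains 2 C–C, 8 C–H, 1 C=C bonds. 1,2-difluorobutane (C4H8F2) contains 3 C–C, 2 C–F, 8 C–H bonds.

ΔH ≈ −558 kJ

Bonds broken (reactants):
  C–C: 2 × 354 = 708
  C–H: 8 × 400 = 3200
  C=C: 1 × 628 = 628
  F–F: 1 × 158 = 158
  Σ(broken) = 4694 kJ
Bonds formed (products):
  C–C: 3 × 354 = 1062
  C–F: 2 × 495 = 990
  C–H: 8 × 400 = 3200
  Σ(formed) = 5252 kJ
ΔH = Σ(broken) − Σ(formed) = 4694 − 5252 = −558 kJ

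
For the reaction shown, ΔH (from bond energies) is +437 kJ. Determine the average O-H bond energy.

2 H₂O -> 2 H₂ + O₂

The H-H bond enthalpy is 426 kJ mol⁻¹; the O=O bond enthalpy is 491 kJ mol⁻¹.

D(O-H) ≈ 445 kJ/mol

Let D be the O-H bond energy.
Σ(broken) = 4×D = 4D
Σ(formed) = 2×426 + 1×491 = 1343
ΔH = Σ(broken) − Σ(formed) = (4D) − (1343) = −1343 + 4D
Setting this equal to +437 kJ gives 4D = 1780, so D = 445 kJ/mol.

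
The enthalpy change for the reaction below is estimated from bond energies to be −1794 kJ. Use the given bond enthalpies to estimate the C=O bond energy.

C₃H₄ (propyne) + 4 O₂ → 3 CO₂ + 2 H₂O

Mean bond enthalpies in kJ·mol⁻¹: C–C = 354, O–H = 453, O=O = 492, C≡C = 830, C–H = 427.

D(C=O) ≈ 807 kJ/mol

Let D be the C=O bond energy.
Σ(broken) = 1×830 + 1×354 + 4×427 + 4×492 = 4860
Σ(formed) = 6×D + 4×453 = 1812 + 6D
ΔH = Σ(broken) − Σ(formed) = (4860) − (1812 + 6D) = +3048 − 6D
Setting this equal to −1794 kJ gives 6D = 4842, so D = 807 kJ/mol.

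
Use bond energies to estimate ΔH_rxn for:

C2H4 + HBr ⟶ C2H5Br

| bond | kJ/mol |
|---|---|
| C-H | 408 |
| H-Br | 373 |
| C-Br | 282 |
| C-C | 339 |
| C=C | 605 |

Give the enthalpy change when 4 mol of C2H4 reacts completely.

Bonds broken (reactants):
  C-H: 4 × 408 = 1632
  C=C: 1 × 605 = 605
  H-Br: 1 × 373 = 373
  Σ(broken) = 2610 kJ
Bonds formed (products):
  C-Br: 1 × 282 = 282
  C-C: 1 × 339 = 339
  C-H: 5 × 408 = 2040
  Σ(formed) = 2661 kJ
ΔH = Σ(broken) − Σ(formed) = 2610 − 2661 = −51 kJ
For 4× the reaction as written: 4 × (−51) = −204 kJ

ΔH = −204 kJ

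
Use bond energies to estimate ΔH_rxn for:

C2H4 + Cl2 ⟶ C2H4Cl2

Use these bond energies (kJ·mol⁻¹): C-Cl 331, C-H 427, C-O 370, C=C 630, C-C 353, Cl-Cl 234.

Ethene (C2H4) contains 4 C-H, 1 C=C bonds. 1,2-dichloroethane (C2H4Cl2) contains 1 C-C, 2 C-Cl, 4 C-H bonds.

ΔH ≈ −151 kJ

Bonds broken (reactants):
  C-H: 4 × 427 = 1708
  C=C: 1 × 630 = 630
  Cl-Cl: 1 × 234 = 234
  Σ(broken) = 2572 kJ
Bonds formed (products):
  C-C: 1 × 353 = 353
  C-Cl: 2 × 331 = 662
  C-H: 4 × 427 = 1708
  Σ(formed) = 2723 kJ
ΔH = Σ(broken) − Σ(formed) = 2572 − 2723 = −151 kJ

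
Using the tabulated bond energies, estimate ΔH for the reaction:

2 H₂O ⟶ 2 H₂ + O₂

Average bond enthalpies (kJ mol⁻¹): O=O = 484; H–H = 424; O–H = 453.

ΔH ≈ +480 kJ

Bonds broken (reactants):
  O–H: 4 × 453 = 1812
  Σ(broken) = 1812 kJ
Bonds formed (products):
  H–H: 2 × 424 = 848
  O=O: 1 × 484 = 484
  Σ(formed) = 1332 kJ
ΔH = Σ(broken) − Σ(formed) = 1812 − 1332 = +480 kJ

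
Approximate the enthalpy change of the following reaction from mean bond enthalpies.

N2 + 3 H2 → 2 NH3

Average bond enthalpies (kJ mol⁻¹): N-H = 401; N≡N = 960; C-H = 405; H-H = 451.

ΔH ≈ −93 kJ

Bonds broken (reactants):
  H-H: 3 × 451 = 1353
  N≡N: 1 × 960 = 960
  Σ(broken) = 2313 kJ
Bonds formed (products):
  N-H: 6 × 401 = 2406
  Σ(formed) = 2406 kJ
ΔH = Σ(broken) − Σ(formed) = 2313 − 2406 = −93 kJ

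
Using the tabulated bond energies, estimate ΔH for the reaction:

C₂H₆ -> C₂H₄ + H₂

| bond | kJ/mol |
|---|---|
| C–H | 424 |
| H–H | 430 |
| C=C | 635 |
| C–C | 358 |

ΔH ≈ +141 kJ

Bonds broken (reactants):
  C–C: 1 × 358 = 358
  C–H: 6 × 424 = 2544
  Σ(broken) = 2902 kJ
Bonds formed (products):
  C–H: 4 × 424 = 1696
  C=C: 1 × 635 = 635
  H–H: 1 × 430 = 430
  Σ(formed) = 2761 kJ
ΔH = Σ(broken) − Σ(formed) = 2902 − 2761 = +141 kJ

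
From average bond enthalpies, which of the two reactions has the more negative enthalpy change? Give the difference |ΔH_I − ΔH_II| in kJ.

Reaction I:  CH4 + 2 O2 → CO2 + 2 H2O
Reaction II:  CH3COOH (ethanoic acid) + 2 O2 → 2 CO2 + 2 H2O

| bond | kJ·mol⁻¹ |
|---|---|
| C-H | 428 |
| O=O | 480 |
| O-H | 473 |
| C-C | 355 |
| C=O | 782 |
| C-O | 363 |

Reaction I:
  Bonds broken (reactants):
    C-H: 4 × 428 = 1712
    O=O: 2 × 480 = 960
    Σ(broken) = 2672 kJ
  Bonds formed (products):
    C=O: 2 × 782 = 1564
    O-H: 4 × 473 = 1892
    Σ(formed) = 3456 kJ
  ΔH_I = 2672 − 3456 = −784 kJ
Reaction II:
  Bonds broken (reactants):
    C-C: 1 × 355 = 355
    C-H: 3 × 428 = 1284
    C-O: 1 × 363 = 363
    C=O: 1 × 782 = 782
    O-H: 1 × 473 = 473
    O=O: 2 × 480 = 960
    Σ(broken) = 4217 kJ
  Bonds formed (products):
    C=O: 4 × 782 = 3128
    O-H: 4 × 473 = 1892
    Σ(formed) = 5020 kJ
  ΔH_II = 4217 − 5020 = −803 kJ
ΔH_I − ΔH_II = +19 kJ, so reaction II has the more negative ΔH; |ΔH_I − ΔH_II| = 19 kJ.

Reaction II, by 19 kJ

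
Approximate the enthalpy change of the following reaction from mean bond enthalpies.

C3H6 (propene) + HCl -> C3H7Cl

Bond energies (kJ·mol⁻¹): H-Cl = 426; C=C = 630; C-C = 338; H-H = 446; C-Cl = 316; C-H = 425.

Bonds broken (reactants):
  C-C: 1 × 338 = 338
  C-H: 6 × 425 = 2550
  C=C: 1 × 630 = 630
  H-Cl: 1 × 426 = 426
  Σ(broken) = 3944 kJ
Bonds formed (products):
  C-C: 2 × 338 = 676
  C-Cl: 1 × 316 = 316
  C-H: 7 × 425 = 2975
  Σ(formed) = 3967 kJ
ΔH = Σ(broken) − Σ(formed) = 3944 − 3967 = −23 kJ

ΔH ≈ −23 kJ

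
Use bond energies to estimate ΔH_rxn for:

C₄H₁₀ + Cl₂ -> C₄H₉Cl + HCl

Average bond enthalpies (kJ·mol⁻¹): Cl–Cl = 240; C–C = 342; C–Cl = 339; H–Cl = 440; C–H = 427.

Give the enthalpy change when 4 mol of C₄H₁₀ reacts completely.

ΔH = −448 kJ

Bonds broken (reactants):
  C–C: 3 × 342 = 1026
  C–H: 10 × 427 = 4270
  Cl–Cl: 1 × 240 = 240
  Σ(broken) = 5536 kJ
Bonds formed (products):
  C–C: 3 × 342 = 1026
  C–Cl: 1 × 339 = 339
  C–H: 9 × 427 = 3843
  H–Cl: 1 × 440 = 440
  Σ(formed) = 5648 kJ
ΔH = Σ(broken) − Σ(formed) = 5536 − 5648 = −112 kJ
For 4× the reaction as written: 4 × (−112) = −448 kJ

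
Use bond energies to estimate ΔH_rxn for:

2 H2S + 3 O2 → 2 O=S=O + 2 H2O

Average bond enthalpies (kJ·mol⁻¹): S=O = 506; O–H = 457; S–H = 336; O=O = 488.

Bonds broken (reactants):
  O=O: 3 × 488 = 1464
  S–H: 4 × 336 = 1344
  Σ(broken) = 2808 kJ
Bonds formed (products):
  O–H: 4 × 457 = 1828
  S=O: 4 × 506 = 2024
  Σ(formed) = 3852 kJ
ΔH = Σ(broken) − Σ(formed) = 2808 − 3852 = −1044 kJ

ΔH ≈ −1044 kJ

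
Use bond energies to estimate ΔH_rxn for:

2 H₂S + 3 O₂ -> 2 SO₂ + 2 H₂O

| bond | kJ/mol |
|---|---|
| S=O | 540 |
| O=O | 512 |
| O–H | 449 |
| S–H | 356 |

Bonds broken (reactants):
  O=O: 3 × 512 = 1536
  S–H: 4 × 356 = 1424
  Σ(broken) = 2960 kJ
Bonds formed (products):
  O–H: 4 × 449 = 1796
  S=O: 4 × 540 = 2160
  Σ(formed) = 3956 kJ
ΔH = Σ(broken) − Σ(formed) = 2960 − 3956 = −996 kJ

ΔH ≈ −996 kJ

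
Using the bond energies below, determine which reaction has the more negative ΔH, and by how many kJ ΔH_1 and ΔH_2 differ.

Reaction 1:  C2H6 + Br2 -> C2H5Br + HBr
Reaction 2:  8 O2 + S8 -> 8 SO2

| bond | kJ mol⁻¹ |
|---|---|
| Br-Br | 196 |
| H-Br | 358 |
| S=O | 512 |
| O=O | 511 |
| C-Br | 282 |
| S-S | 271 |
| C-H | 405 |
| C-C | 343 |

Reaction 1:
  Bonds broken (reactants):
    Br-Br: 1 × 196 = 196
    C-C: 1 × 343 = 343
    C-H: 6 × 405 = 2430
    Σ(broken) = 2969 kJ
  Bonds formed (products):
    C-Br: 1 × 282 = 282
    C-C: 1 × 343 = 343
    C-H: 5 × 405 = 2025
    H-Br: 1 × 358 = 358
    Σ(formed) = 3008 kJ
  ΔH_1 = 2969 − 3008 = −39 kJ
Reaction 2:
  Bonds broken (reactants):
    O=O: 8 × 511 = 4088
    S-S: 8 × 271 = 2168
    Σ(broken) = 6256 kJ
  Bonds formed (products):
    S=O: 16 × 512 = 8192
    Σ(formed) = 8192 kJ
  ΔH_2 = 6256 − 8192 = −1936 kJ
ΔH_1 − ΔH_2 = +1897 kJ, so reaction 2 has the more negative ΔH; |ΔH_1 − ΔH_2| = 1897 kJ.

Reaction 2, by 1897 kJ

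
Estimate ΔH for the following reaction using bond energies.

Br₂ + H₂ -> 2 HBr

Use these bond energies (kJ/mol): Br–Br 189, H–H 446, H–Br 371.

Bonds broken (reactants):
  Br–Br: 1 × 189 = 189
  H–H: 1 × 446 = 446
  Σ(broken) = 635 kJ
Bonds formed (products):
  H–Br: 2 × 371 = 742
  Σ(formed) = 742 kJ
ΔH = Σ(broken) − Σ(formed) = 635 − 742 = −107 kJ

ΔH ≈ −107 kJ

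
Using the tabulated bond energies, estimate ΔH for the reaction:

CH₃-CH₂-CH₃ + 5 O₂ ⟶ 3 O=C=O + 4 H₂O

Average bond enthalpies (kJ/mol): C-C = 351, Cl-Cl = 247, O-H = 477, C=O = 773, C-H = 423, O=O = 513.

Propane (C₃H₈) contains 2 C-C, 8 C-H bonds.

Bonds broken (reactants):
  C-C: 2 × 351 = 702
  C-H: 8 × 423 = 3384
  O=O: 5 × 513 = 2565
  Σ(broken) = 6651 kJ
Bonds formed (products):
  C=O: 6 × 773 = 4638
  O-H: 8 × 477 = 3816
  Σ(formed) = 8454 kJ
ΔH = Σ(broken) − Σ(formed) = 6651 − 8454 = −1803 kJ

ΔH ≈ −1803 kJ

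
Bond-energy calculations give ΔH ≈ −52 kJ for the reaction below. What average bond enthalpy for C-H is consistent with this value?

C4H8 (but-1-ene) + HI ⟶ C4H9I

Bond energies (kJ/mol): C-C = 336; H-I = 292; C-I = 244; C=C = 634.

D(C-H) ≈ 398 kJ/mol

Let D be the C-H bond energy.
Σ(broken) = 2×336 + 8×D + 1×634 + 1×292 = 1598 + 8D
Σ(formed) = 3×336 + 9×D + 1×244 = 1252 + 9D
ΔH = Σ(broken) − Σ(formed) = (1598 + 8D) − (1252 + 9D) = +346 − D
Setting this equal to −52 kJ gives D = 398 kJ/mol.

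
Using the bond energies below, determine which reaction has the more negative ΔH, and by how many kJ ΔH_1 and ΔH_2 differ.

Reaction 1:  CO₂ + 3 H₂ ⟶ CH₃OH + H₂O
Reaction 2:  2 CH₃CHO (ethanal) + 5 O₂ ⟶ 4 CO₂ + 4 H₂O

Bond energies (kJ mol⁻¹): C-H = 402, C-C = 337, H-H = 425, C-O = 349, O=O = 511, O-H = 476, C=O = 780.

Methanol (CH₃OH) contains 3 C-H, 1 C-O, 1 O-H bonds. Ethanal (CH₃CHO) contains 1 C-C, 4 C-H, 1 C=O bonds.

Reaction 2, by 1895 kJ

Reaction 1:
  Bonds broken (reactants):
    C=O: 2 × 780 = 1560
    H-H: 3 × 425 = 1275
    Σ(broken) = 2835 kJ
  Bonds formed (products):
    C-H: 3 × 402 = 1206
    C-O: 1 × 349 = 349
    O-H: 3 × 476 = 1428
    Σ(formed) = 2983 kJ
  ΔH_1 = 2835 − 2983 = −148 kJ
Reaction 2:
  Bonds broken (reactants):
    C-C: 2 × 337 = 674
    C-H: 8 × 402 = 3216
    C=O: 2 × 780 = 1560
    O=O: 5 × 511 = 2555
    Σ(broken) = 8005 kJ
  Bonds formed (products):
    C=O: 8 × 780 = 6240
    O-H: 8 × 476 = 3808
    Σ(formed) = 10048 kJ
  ΔH_2 = 8005 − 10048 = −2043 kJ
ΔH_1 − ΔH_2 = +1895 kJ, so reaction 2 has the more negative ΔH; |ΔH_1 − ΔH_2| = 1895 kJ.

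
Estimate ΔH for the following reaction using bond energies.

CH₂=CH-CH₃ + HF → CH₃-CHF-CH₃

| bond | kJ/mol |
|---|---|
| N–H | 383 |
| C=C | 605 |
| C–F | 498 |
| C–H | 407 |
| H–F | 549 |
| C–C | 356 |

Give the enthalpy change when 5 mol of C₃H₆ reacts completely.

ΔH = −535 kJ

Bonds broken (reactants):
  C–C: 1 × 356 = 356
  C–H: 6 × 407 = 2442
  C=C: 1 × 605 = 605
  H–F: 1 × 549 = 549
  Σ(broken) = 3952 kJ
Bonds formed (products):
  C–C: 2 × 356 = 712
  C–F: 1 × 498 = 498
  C–H: 7 × 407 = 2849
  Σ(formed) = 4059 kJ
ΔH = Σ(broken) − Σ(formed) = 3952 − 4059 = −107 kJ
For 5× the reaction as written: 5 × (−107) = −535 kJ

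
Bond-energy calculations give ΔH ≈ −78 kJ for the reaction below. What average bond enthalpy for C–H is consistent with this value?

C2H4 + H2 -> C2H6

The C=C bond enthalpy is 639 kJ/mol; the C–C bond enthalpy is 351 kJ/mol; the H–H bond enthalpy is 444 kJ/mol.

Let D be the C–H bond energy.
Σ(broken) = 4×D + 1×639 + 1×444 = 1083 + 4D
Σ(formed) = 1×351 + 6×D = 351 + 6D
ΔH = Σ(broken) − Σ(formed) = (1083 + 4D) − (351 + 6D) = +732 − 2D
Setting this equal to −78 kJ gives 2D = 810, so D = 405 kJ/mol.

D(C–H) ≈ 405 kJ/mol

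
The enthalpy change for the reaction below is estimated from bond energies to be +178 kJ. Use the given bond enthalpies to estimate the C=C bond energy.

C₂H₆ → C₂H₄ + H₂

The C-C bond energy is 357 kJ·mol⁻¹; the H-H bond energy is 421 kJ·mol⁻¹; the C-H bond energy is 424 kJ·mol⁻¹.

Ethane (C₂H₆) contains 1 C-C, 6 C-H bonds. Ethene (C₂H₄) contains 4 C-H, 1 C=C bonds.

D(C=C) ≈ 606 kJ/mol

Let D be the C=C bond energy.
Σ(broken) = 1×357 + 6×424 = 2901
Σ(formed) = 4×424 + 1×D + 1×421 = 2117 + D
ΔH = Σ(broken) − Σ(formed) = (2901) − (2117 + D) = +784 − D
Setting this equal to +178 kJ gives D = 606 kJ/mol.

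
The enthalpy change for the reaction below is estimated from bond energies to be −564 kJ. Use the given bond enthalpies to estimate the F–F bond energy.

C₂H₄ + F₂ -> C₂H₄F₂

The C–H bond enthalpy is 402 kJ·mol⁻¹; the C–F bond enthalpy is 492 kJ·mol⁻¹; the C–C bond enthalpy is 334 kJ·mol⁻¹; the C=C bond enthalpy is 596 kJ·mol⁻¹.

D(F–F) ≈ 158 kJ/mol

Let D be the F–F bond energy.
Σ(broken) = 4×402 + 1×596 + 1×D = 2204 + D
Σ(formed) = 1×334 + 2×492 + 4×402 = 2926
ΔH = Σ(broken) − Σ(formed) = (2204 + D) − (2926) = −722 + D
Setting this equal to −564 kJ gives D = 158 kJ/mol.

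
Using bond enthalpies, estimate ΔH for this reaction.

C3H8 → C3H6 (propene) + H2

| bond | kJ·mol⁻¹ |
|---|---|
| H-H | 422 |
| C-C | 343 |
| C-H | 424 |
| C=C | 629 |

ΔH ≈ +140 kJ

Bonds broken (reactants):
  C-C: 2 × 343 = 686
  C-H: 8 × 424 = 3392
  Σ(broken) = 4078 kJ
Bonds formed (products):
  C-C: 1 × 343 = 343
  C-H: 6 × 424 = 2544
  C=C: 1 × 629 = 629
  H-H: 1 × 422 = 422
  Σ(formed) = 3938 kJ
ΔH = Σ(broken) − Σ(formed) = 4078 − 3938 = +140 kJ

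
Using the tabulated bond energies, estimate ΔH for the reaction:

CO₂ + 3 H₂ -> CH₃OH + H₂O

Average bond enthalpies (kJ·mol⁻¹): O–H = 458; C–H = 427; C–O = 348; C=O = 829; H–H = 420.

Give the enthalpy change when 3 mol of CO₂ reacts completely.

ΔH = −255 kJ

Bonds broken (reactants):
  C=O: 2 × 829 = 1658
  H–H: 3 × 420 = 1260
  Σ(broken) = 2918 kJ
Bonds formed (products):
  C–H: 3 × 427 = 1281
  C–O: 1 × 348 = 348
  O–H: 3 × 458 = 1374
  Σ(formed) = 3003 kJ
ΔH = Σ(broken) − Σ(formed) = 2918 − 3003 = −85 kJ
For 3× the reaction as written: 3 × (−85) = −255 kJ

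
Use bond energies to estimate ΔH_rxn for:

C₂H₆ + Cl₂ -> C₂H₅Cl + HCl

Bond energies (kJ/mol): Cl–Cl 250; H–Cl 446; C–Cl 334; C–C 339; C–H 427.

ΔH ≈ −103 kJ

Bonds broken (reactants):
  C–C: 1 × 339 = 339
  C–H: 6 × 427 = 2562
  Cl–Cl: 1 × 250 = 250
  Σ(broken) = 3151 kJ
Bonds formed (products):
  C–C: 1 × 339 = 339
  C–Cl: 1 × 334 = 334
  C–H: 5 × 427 = 2135
  H–Cl: 1 × 446 = 446
  Σ(formed) = 3254 kJ
ΔH = Σ(broken) − Σ(formed) = 3151 − 3254 = −103 kJ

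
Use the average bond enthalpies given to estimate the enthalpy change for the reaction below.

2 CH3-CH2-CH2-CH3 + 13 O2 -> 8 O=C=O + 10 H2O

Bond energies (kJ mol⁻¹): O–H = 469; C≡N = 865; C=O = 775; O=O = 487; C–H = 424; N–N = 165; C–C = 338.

ΔH ≈ −4941 kJ

Bonds broken (reactants):
  C–C: 6 × 338 = 2028
  C–H: 20 × 424 = 8480
  O=O: 13 × 487 = 6331
  Σ(broken) = 16839 kJ
Bonds formed (products):
  C=O: 16 × 775 = 12400
  O–H: 20 × 469 = 9380
  Σ(formed) = 21780 kJ
ΔH = Σ(broken) − Σ(formed) = 16839 − 21780 = −4941 kJ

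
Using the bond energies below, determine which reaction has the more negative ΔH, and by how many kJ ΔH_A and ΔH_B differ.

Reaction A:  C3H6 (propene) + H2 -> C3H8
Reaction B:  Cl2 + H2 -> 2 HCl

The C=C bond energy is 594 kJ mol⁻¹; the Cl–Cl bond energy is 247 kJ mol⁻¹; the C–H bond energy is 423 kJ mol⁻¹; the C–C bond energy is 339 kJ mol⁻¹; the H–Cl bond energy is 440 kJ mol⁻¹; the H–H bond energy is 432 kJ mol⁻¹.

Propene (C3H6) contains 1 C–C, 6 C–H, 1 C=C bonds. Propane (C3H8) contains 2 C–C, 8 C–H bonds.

Reaction A:
  Bonds broken (reactants):
    C–C: 1 × 339 = 339
    C–H: 6 × 423 = 2538
    C=C: 1 × 594 = 594
    H–H: 1 × 432 = 432
    Σ(broken) = 3903 kJ
  Bonds formed (products):
    C–C: 2 × 339 = 678
    C–H: 8 × 423 = 3384
    Σ(formed) = 4062 kJ
  ΔH_A = 3903 − 4062 = −159 kJ
Reaction B:
  Bonds broken (reactants):
    Cl–Cl: 1 × 247 = 247
    H–H: 1 × 432 = 432
    Σ(broken) = 679 kJ
  Bonds formed (products):
    H–Cl: 2 × 440 = 880
    Σ(formed) = 880 kJ
  ΔH_B = 679 − 880 = −201 kJ
ΔH_A − ΔH_B = +42 kJ, so reaction B has the more negative ΔH; |ΔH_A − ΔH_B| = 42 kJ.

Reaction B, by 42 kJ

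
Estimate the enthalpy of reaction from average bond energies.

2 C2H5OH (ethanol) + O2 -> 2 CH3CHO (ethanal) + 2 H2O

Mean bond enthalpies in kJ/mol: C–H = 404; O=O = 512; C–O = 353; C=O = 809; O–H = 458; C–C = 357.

Bonds broken (reactants):
  C–C: 2 × 357 = 714
  C–H: 10 × 404 = 4040
  C–O: 2 × 353 = 706
  O–H: 2 × 458 = 916
  O=O: 1 × 512 = 512
  Σ(broken) = 6888 kJ
Bonds formed (products):
  C–C: 2 × 357 = 714
  C–H: 8 × 404 = 3232
  C=O: 2 × 809 = 1618
  O–H: 4 × 458 = 1832
  Σ(formed) = 7396 kJ
ΔH = Σ(broken) − Σ(formed) = 6888 − 7396 = −508 kJ

ΔH ≈ −508 kJ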